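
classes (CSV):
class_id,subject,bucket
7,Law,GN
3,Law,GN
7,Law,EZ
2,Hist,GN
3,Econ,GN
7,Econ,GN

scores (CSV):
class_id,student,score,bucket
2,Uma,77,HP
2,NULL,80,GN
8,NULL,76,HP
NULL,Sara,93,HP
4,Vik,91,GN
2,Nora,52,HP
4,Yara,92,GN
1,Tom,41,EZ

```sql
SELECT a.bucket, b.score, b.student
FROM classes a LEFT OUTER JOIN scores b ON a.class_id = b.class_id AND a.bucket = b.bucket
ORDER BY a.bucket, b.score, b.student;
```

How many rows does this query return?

LEFT JOIN keeps every row from `classes`; unmatched rows get NULL for `scores`'s columns.
Matching on a.class_id = b.class_id AND a.bucket = b.bucket. A NULL in a compared column never satisfies the condition.
- a row (class_id=7, bucket=GN): no match → kept, b columns NULL.
- a row (class_id=3, bucket=GN): no match → kept, b columns NULL.
- a row (class_id=7, bucket=EZ): no match → kept, b columns NULL.
- a row (class_id=2, bucket=GN): matches 1 b row(s) → 1 output row(s).
- a row (class_id=3, bucket=GN): no match → kept, b columns NULL.
- a row (class_id=7, bucket=GN): no match → kept, b columns NULL.
Total: 1 matched + 5 padded = 6 rows.

6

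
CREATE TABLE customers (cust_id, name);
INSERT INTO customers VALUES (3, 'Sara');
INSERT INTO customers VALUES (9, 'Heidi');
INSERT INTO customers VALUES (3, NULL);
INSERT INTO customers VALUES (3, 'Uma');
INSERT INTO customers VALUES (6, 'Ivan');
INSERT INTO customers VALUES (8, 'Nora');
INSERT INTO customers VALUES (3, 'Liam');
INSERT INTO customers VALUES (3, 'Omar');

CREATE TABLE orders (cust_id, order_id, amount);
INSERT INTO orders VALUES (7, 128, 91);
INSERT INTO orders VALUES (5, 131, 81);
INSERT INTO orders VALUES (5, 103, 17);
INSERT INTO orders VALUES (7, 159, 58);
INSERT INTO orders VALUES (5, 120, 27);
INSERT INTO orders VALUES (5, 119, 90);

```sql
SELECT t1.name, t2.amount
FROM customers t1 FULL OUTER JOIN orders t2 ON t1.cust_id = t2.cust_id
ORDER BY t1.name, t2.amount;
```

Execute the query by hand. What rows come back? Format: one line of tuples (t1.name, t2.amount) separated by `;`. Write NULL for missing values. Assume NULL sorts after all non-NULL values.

FULL OUTER JOIN keeps every row from both sides; unmatched rows get NULL for the other side's columns.
Matching on t1.cust_id = t2.cust_id.
- t1[0] cust_id=3 → no match; kept with NULLs on the t2 side.
- t1[1] cust_id=9 → no match; kept with NULLs on the t2 side.
- t1[2] cust_id=3 → no match; kept with NULLs on the t2 side.
- t1[3] cust_id=3 → no match; kept with NULLs on the t2 side.
- t1[4] cust_id=6 → no match; kept with NULLs on the t2 side.
- t1[5] cust_id=8 → no match; kept with NULLs on the t2 side.
- t1[6] cust_id=3 → no match; kept with NULLs on the t2 side.
- t1[7] cust_id=3 → no match; kept with NULLs on the t2 side.
- plus 6 unmatched t2 row(s), each kept with NULL t1 columns.

(Heidi, NULL); (Ivan, NULL); (Liam, NULL); (Nora, NULL); (Omar, NULL); (Sara, NULL); (Uma, NULL); (NULL, 17); (NULL, 27); (NULL, 58); (NULL, 81); (NULL, 90); (NULL, 91); (NULL, NULL)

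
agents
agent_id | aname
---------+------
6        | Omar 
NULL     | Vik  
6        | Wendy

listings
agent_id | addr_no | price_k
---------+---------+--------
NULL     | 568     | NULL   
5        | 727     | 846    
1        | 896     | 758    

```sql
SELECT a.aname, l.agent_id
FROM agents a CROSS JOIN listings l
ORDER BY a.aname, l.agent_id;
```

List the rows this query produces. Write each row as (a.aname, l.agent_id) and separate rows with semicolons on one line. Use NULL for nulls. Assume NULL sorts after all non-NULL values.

(Omar, 1); (Omar, 5); (Omar, NULL); (Vik, 1); (Vik, 5); (Vik, NULL); (Wendy, 1); (Wendy, 5); (Wendy, NULL)

CROSS JOIN pairs every row of `agents` with every row of `listings`: 3 × 3 = 9 rows.
After projecting and ordering:
a.aname | l.agent_id
Omar | 1
Omar | 5
Omar | NULL
Vik | 1
Vik | 5
Vik | NULL
Wendy | 1
Wendy | 5
Wendy | NULL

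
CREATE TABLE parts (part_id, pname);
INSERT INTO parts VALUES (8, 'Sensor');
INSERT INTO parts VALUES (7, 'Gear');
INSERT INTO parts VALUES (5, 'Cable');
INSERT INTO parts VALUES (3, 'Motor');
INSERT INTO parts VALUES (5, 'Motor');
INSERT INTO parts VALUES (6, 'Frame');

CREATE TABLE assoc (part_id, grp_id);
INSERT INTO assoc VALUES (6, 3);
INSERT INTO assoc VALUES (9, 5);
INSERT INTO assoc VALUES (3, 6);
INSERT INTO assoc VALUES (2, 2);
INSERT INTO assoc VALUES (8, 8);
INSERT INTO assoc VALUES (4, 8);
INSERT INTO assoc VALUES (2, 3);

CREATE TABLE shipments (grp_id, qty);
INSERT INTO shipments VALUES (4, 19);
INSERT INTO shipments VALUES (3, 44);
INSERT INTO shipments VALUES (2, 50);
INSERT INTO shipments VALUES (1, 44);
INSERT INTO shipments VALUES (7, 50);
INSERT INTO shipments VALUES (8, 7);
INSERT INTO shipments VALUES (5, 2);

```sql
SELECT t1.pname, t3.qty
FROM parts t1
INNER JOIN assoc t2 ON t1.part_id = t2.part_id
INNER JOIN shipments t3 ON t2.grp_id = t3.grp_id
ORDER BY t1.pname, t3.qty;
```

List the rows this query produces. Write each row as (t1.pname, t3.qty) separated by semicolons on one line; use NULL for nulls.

(Frame, 44); (Sensor, 7)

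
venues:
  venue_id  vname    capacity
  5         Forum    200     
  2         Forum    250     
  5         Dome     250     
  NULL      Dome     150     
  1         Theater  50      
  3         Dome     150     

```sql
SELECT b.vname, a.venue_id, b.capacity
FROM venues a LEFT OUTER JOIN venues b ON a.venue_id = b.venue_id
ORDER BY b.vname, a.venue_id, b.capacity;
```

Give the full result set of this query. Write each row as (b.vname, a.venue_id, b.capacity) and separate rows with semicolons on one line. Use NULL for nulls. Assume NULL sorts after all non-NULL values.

LEFT JOIN keeps every row from `venues a`; unmatched rows get NULL for `venues b`'s columns.
Matching on a.venue_id = b.venue_id. A NULL in a compared column never satisfies the condition.
- venue_id=5: 2 matching b row(s), so 2 row(s) emitted.
- venue_id=2: 1 matching b row(s), so 1 row(s) emitted.
- venue_id=5: 2 matching b row(s), so 2 row(s) emitted.
- venue_id=NULL: no b row matches, row kept with b columns NULL.
- venue_id=1: 1 matching b row(s), so 1 row(s) emitted.
- venue_id=3: 1 matching b row(s), so 1 row(s) emitted.
After projecting and ordering:
b.vname | a.venue_id | b.capacity
Dome | 3 | 150
Dome | 5 | 250
Dome | 5 | 250
Forum | 2 | 250
Forum | 5 | 200
Forum | 5 | 200
Theater | 1 | 50
NULL | NULL | NULL

(Dome, 3, 150); (Dome, 5, 250); (Dome, 5, 250); (Forum, 2, 250); (Forum, 5, 200); (Forum, 5, 200); (Theater, 1, 50); (NULL, NULL, NULL)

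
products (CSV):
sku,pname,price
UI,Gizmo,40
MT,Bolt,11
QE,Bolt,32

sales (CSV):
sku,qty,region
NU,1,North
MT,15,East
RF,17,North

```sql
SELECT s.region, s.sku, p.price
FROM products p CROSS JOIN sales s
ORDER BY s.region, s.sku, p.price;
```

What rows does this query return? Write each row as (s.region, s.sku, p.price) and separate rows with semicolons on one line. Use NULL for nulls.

CROSS JOIN pairs every row of `products` with every row of `sales`: 3 × 3 = 9 rows.
After projecting and ordering:
s.region | s.sku | p.price
East | MT | 11
East | MT | 32
East | MT | 40
North | NU | 11
North | NU | 32
North | NU | 40
North | RF | 11
North | RF | 32
North | RF | 40

(East, MT, 11); (East, MT, 32); (East, MT, 40); (North, NU, 11); (North, NU, 32); (North, NU, 40); (North, RF, 11); (North, RF, 32); (North, RF, 40)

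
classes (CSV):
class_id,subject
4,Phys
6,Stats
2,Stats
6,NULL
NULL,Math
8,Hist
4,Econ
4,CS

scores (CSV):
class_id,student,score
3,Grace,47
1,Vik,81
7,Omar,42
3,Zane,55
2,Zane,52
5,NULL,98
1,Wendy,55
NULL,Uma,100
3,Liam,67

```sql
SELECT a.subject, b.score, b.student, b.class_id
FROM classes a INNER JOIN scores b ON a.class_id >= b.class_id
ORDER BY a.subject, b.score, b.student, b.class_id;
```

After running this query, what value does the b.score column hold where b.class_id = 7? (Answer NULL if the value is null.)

INNER JOIN keeps only pairs where the ON condition holds.
Matching on a.class_id >= b.class_id. A NULL in a compared column never satisfies the condition.
Matched pairs: 43.

42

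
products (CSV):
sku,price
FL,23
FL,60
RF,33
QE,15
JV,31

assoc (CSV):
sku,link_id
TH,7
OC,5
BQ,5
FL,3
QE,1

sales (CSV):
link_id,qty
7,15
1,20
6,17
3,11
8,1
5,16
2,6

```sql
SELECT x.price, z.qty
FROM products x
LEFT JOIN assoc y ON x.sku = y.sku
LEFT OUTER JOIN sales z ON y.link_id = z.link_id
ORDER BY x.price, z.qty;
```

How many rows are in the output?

Joins associate left-to-right: products LEFT JOIN assoc on sku gives 5 intermediate row(s).
Then LEFT JOIN `sales z` on link_id: each of those 5 rows is kept; rows whose y.link_id has no match in z get NULL for z's columns.
Result: 5 row(s).

5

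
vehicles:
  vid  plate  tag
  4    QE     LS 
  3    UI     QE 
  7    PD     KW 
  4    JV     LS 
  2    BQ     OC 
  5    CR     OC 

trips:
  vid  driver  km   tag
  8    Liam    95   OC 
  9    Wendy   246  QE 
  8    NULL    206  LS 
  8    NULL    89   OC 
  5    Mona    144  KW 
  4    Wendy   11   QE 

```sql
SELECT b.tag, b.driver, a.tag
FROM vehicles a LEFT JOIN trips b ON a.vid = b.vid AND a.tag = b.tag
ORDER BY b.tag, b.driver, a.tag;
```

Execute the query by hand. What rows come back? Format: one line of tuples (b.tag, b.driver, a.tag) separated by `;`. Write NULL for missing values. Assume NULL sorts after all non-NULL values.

(NULL, NULL, KW); (NULL, NULL, LS); (NULL, NULL, LS); (NULL, NULL, OC); (NULL, NULL, OC); (NULL, NULL, QE)

LEFT JOIN keeps every row from `vehicles`; unmatched rows get NULL for `trips`'s columns.
Matching on a.vid = b.vid AND a.tag = b.tag.
- a (vid=4, tag=LS) has no partner → padded with NULL.
- a (vid=3, tag=QE) has no partner → padded with NULL.
- a (vid=7, tag=KW) has no partner → padded with NULL.
- a (vid=4, tag=LS) has no partner → padded with NULL.
- a (vid=2, tag=OC) has no partner → padded with NULL.
- a (vid=5, tag=OC) has no partner → padded with NULL.
After projecting and ordering:
b.tag | b.driver | a.tag
NULL | NULL | KW
NULL | NULL | LS
NULL | NULL | LS
NULL | NULL | OC
NULL | NULL | OC
NULL | NULL | QE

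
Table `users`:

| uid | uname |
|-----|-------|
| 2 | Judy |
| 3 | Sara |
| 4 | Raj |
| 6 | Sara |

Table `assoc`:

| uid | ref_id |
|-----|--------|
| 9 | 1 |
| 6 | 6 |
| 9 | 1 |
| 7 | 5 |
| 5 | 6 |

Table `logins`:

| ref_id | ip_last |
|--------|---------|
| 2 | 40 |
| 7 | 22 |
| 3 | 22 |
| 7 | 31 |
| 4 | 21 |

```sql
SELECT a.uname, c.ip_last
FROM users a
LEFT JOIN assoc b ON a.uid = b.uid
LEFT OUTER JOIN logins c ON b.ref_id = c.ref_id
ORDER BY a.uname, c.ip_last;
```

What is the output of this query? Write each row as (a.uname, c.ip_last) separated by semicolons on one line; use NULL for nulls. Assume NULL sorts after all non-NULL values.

(Judy, NULL); (Raj, NULL); (Sara, NULL); (Sara, NULL)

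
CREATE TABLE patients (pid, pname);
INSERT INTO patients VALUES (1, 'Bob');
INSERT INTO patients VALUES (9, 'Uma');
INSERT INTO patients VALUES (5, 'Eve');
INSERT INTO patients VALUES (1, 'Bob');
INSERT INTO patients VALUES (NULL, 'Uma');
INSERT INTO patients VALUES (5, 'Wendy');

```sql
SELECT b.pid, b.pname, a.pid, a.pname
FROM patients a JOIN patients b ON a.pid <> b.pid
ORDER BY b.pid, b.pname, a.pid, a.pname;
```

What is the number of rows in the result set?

16

INNER JOIN keeps only pairs where the ON condition holds.
Matching on a.pid <> b.pid. A NULL in a compared column never satisfies the condition.
- a (pid=1) pairs with 3 row(s) of b.
- a (pid=9) pairs with 4 row(s) of b.
- a (pid=5) pairs with 3 row(s) of b.
- a (pid=1) pairs with 3 row(s) of b.
- a (pid=NULL) has no partner → excluded.
- a (pid=5) pairs with 3 row(s) of b.
Total: 16 rows.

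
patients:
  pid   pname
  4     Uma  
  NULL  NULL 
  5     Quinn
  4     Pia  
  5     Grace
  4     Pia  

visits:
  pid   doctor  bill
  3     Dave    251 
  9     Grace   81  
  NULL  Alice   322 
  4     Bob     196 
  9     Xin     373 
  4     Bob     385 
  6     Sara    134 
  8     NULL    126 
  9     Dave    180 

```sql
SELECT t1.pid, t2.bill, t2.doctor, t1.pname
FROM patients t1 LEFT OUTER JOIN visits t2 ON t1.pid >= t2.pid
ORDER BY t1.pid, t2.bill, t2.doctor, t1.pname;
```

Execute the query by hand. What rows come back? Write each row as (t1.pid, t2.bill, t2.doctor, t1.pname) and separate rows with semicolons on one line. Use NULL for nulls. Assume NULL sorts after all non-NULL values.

(4, 196, Bob, Pia); (4, 196, Bob, Pia); (4, 196, Bob, Uma); (4, 251, Dave, Pia); (4, 251, Dave, Pia); (4, 251, Dave, Uma); (4, 385, Bob, Pia); (4, 385, Bob, Pia); (4, 385, Bob, Uma); (5, 196, Bob, Grace); (5, 196, Bob, Quinn); (5, 251, Dave, Grace); (5, 251, Dave, Quinn); (5, 385, Bob, Grace); (5, 385, Bob, Quinn); (NULL, NULL, NULL, NULL)

LEFT JOIN keeps every row from `patients`; unmatched rows get NULL for `visits`'s columns.
Matching on t1.pid >= t2.pid. A NULL in a compared column never satisfies the condition.
Matched pairs: 15; unmatched t1 rows kept: 1.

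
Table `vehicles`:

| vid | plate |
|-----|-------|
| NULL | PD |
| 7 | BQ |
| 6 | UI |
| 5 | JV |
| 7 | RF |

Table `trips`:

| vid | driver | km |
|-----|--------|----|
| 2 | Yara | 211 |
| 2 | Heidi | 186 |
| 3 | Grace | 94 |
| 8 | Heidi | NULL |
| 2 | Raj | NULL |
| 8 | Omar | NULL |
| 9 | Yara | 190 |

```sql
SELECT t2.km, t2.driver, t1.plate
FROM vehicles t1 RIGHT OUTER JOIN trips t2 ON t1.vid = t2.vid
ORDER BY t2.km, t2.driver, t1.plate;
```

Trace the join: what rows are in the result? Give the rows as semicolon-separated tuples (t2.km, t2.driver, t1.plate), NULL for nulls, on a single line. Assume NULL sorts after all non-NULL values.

RIGHT JOIN keeps every row from `trips`; unmatched rows get NULL for `vehicles`'s columns.
Matching on t1.vid = t2.vid. A NULL in a compared column never satisfies the condition.
- t1 row (vid=NULL): no match.
- t1 row (vid=7): no match.
- t1 row (vid=6): no match.
- t1 row (vid=5): no match.
- t1 row (vid=7): no match.
- plus 7 unmatched t2 row(s), each kept with NULL t1 columns.
After projecting and ordering:
t2.km | t2.driver | t1.plate
94 | Grace | NULL
186 | Heidi | NULL
190 | Yara | NULL
211 | Yara | NULL
NULL | Heidi | NULL
NULL | Omar | NULL
NULL | Raj | NULL

(94, Grace, NULL); (186, Heidi, NULL); (190, Yara, NULL); (211, Yara, NULL); (NULL, Heidi, NULL); (NULL, Omar, NULL); (NULL, Raj, NULL)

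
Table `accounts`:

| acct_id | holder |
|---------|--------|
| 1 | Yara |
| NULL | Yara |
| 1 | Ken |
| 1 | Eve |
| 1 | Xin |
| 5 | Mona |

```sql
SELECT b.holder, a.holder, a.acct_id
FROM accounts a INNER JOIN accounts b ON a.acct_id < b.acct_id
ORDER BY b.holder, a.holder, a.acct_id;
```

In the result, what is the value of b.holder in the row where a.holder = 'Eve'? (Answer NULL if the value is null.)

Mona

INNER JOIN keeps only pairs where the ON condition holds.
Matching on a.acct_id < b.acct_id. A NULL in a compared column never satisfies the condition.
- acct_id=1: 1 matching b row(s), so 1 row(s) emitted.
- acct_id=NULL: no matching b row, dropped.
- acct_id=1: 1 matching b row(s), so 1 row(s) emitted.
- acct_id=1: 1 matching b row(s), so 1 row(s) emitted.
- acct_id=1: 1 matching b row(s), so 1 row(s) emitted.
- acct_id=5: no matching b row, dropped.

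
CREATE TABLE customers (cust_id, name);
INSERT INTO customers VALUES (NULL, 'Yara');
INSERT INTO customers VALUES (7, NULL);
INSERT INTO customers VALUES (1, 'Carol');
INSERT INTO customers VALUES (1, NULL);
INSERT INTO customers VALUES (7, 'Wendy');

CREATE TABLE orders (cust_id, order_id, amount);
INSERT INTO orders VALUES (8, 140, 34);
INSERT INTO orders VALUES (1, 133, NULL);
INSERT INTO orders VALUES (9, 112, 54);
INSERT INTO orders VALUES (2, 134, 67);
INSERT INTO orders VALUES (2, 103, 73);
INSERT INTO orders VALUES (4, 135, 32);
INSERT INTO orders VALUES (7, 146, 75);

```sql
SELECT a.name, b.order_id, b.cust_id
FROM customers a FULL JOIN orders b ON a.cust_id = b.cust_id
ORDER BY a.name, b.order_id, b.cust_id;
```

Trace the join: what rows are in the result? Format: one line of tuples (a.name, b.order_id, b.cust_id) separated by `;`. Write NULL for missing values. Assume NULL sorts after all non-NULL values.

(Carol, 133, 1); (Wendy, 146, 7); (Yara, NULL, NULL); (NULL, 103, 2); (NULL, 112, 9); (NULL, 133, 1); (NULL, 134, 2); (NULL, 135, 4); (NULL, 140, 8); (NULL, 146, 7)

FULL OUTER JOIN keeps every row from both sides; unmatched rows get NULL for the other side's columns.
Matching on a.cust_id = b.cust_id. A NULL in a compared column never satisfies the condition.
- a row (cust_id=NULL): no match → kept, b columns NULL.
- a row (cust_id=7): matches 1 b row(s) → 1 output row(s).
- a row (cust_id=1): matches 1 b row(s) → 1 output row(s).
- a row (cust_id=1): matches 1 b row(s) → 1 output row(s).
- a row (cust_id=7): matches 1 b row(s) → 1 output row(s).
- plus 5 unmatched b row(s), each kept with NULL a columns.
After projecting and ordering:
a.name | b.order_id | b.cust_id
Carol | 133 | 1
Wendy | 146 | 7
Yara | NULL | NULL
NULL | 103 | 2
NULL | 112 | 9
NULL | 133 | 1
NULL | 134 | 2
NULL | 135 | 4
NULL | 140 | 8
NULL | 146 | 7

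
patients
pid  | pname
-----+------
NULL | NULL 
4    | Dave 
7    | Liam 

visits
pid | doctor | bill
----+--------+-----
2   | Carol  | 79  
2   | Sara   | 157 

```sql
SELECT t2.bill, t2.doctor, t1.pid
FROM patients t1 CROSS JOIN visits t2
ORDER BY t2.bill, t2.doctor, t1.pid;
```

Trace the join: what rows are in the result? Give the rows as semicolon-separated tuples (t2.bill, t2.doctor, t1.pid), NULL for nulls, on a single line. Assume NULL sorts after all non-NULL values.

(79, Carol, 4); (79, Carol, 7); (79, Carol, NULL); (157, Sara, 4); (157, Sara, 7); (157, Sara, NULL)

CROSS JOIN pairs every row of `patients` with every row of `visits`: 3 × 2 = 6 rows.
After projecting and ordering:
t2.bill | t2.doctor | t1.pid
79 | Carol | 4
79 | Carol | 7
79 | Carol | NULL
157 | Sara | 4
157 | Sara | 7
157 | Sara | NULL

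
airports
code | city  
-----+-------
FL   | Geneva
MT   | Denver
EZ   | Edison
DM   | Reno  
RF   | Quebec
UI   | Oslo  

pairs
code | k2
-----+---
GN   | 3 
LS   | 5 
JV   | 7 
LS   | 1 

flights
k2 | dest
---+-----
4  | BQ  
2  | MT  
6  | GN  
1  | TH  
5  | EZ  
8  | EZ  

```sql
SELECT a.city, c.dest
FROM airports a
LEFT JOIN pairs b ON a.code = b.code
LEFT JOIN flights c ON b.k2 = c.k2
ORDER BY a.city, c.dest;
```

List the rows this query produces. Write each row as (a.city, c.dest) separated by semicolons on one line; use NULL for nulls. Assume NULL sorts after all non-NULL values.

(Denver, NULL); (Edison, NULL); (Geneva, NULL); (Oslo, NULL); (Quebec, NULL); (Reno, NULL)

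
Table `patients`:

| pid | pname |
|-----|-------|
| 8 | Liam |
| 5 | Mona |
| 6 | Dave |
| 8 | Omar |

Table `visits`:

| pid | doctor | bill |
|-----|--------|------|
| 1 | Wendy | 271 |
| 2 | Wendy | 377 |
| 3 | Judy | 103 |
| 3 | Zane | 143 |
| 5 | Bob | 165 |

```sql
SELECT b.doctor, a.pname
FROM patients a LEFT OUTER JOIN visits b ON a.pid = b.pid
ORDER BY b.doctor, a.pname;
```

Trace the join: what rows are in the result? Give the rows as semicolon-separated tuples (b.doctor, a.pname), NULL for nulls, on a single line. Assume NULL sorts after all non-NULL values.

(Bob, Mona); (NULL, Dave); (NULL, Liam); (NULL, Omar)

LEFT JOIN keeps every row from `patients`; unmatched rows get NULL for `visits`'s columns.
Matching on a.pid = b.pid.
- a (pid=8) has no partner → padded with NULL.
- a (pid=5) pairs with 1 row(s) of b.
- a (pid=6) has no partner → padded with NULL.
- a (pid=8) has no partner → padded with NULL.
After projecting and ordering:
b.doctor | a.pname
Bob | Mona
NULL | Dave
NULL | Liam
NULL | Omar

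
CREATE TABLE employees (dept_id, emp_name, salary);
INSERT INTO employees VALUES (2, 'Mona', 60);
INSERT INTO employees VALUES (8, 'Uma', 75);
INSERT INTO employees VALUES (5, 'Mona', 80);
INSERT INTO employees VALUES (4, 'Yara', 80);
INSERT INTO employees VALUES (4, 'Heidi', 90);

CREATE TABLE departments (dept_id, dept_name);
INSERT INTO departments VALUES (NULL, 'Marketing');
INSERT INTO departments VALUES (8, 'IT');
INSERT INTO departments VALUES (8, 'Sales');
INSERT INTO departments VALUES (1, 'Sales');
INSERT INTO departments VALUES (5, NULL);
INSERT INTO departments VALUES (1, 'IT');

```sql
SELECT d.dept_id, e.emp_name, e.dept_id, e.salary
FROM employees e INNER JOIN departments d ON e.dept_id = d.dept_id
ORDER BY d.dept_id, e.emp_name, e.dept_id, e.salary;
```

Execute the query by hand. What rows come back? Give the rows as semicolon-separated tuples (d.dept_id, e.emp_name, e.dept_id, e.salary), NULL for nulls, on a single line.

(5, Mona, 5, 80); (8, Uma, 8, 75); (8, Uma, 8, 75)

INNER JOIN keeps only pairs where the ON condition holds.
Matching on e.dept_id = d.dept_id. A NULL in a compared column never satisfies the condition.
- e row (dept_id=2): no match → dropped.
- e row (dept_id=8): matches 2 d row(s) → 2 output row(s).
- e row (dept_id=5): matches 1 d row(s) → 1 output row(s).
- e row (dept_id=4): no match → dropped.
- e row (dept_id=4): no match → dropped.
After projecting and ordering:
d.dept_id | e.emp_name | e.dept_id | e.salary
5 | Mona | 5 | 80
8 | Uma | 8 | 75
8 | Uma | 8 | 75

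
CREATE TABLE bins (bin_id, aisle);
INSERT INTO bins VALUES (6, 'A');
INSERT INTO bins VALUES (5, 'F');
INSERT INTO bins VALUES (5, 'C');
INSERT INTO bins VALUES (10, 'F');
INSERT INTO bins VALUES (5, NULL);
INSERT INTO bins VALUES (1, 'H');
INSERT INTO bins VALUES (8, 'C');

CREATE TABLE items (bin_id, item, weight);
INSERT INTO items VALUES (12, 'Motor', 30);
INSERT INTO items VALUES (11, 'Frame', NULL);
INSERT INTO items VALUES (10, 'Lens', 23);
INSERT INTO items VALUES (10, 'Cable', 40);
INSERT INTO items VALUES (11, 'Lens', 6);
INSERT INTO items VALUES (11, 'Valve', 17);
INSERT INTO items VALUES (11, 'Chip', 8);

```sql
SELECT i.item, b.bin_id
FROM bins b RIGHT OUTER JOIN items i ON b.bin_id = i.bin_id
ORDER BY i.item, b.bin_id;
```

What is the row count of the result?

RIGHT JOIN keeps every row from `items`; unmatched rows get NULL for `bins`'s columns.
Matching on b.bin_id = i.bin_id.
- b row (bin_id=6): no match.
- b row (bin_id=5): no match.
- b row (bin_id=5): no match.
- b row (bin_id=10): matches 2 i row(s) → 2 output row(s).
- b row (bin_id=5): no match.
- b row (bin_id=1): no match.
- b row (bin_id=8): no match.
- plus 5 unmatched i row(s), each kept with NULL b columns.
Total: 2 matched + 5 padded = 7 rows.

7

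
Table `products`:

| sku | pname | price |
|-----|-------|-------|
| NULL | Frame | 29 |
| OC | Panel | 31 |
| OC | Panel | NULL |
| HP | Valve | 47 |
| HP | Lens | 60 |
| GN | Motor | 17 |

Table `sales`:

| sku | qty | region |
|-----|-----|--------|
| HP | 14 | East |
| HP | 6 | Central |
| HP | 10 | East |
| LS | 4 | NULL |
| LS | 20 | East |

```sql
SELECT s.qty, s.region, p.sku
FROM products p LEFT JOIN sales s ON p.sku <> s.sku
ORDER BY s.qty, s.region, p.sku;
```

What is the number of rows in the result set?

LEFT JOIN keeps every row from `products`; unmatched rows get NULL for `sales`'s columns.
Matching on p.sku <> s.sku. A NULL in a compared column never satisfies the condition.
Matched pairs: 19; unmatched p rows kept: 1.
Total: 19 matched + 1 padded = 20 rows.

20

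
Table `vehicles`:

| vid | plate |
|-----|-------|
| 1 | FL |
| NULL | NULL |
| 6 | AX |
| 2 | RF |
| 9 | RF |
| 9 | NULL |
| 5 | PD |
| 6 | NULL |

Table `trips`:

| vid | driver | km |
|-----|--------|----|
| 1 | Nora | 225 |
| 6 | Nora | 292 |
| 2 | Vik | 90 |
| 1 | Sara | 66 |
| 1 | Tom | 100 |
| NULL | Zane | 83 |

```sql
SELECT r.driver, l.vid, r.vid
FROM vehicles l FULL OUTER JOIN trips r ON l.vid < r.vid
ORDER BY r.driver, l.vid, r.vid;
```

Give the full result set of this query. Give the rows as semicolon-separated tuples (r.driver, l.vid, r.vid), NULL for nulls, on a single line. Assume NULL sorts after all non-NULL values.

(Nora, 1, 6); (Nora, 2, 6); (Nora, 5, 6); (Nora, NULL, 1); (Sara, NULL, 1); (Tom, NULL, 1); (Vik, 1, 2); (Zane, NULL, NULL); (NULL, 6, NULL); (NULL, 6, NULL); (NULL, 9, NULL); (NULL, 9, NULL); (NULL, NULL, NULL)

FULL OUTER JOIN keeps every row from both sides; unmatched rows get NULL for the other side's columns.
Matching on l.vid < r.vid. A NULL in a compared column never satisfies the condition.
- l row (vid=1): matches 2 r row(s) → 2 output row(s).
- l row (vid=NULL): no match → kept, r columns NULL.
- l row (vid=6): no match → kept, r columns NULL.
- l row (vid=2): matches 1 r row(s) → 1 output row(s).
- l row (vid=9): no match → kept, r columns NULL.
- l row (vid=9): no match → kept, r columns NULL.
- l row (vid=5): matches 1 r row(s) → 1 output row(s).
- l row (vid=6): no match → kept, r columns NULL.
- 4 row(s) from r found no l partner → padded with NULL.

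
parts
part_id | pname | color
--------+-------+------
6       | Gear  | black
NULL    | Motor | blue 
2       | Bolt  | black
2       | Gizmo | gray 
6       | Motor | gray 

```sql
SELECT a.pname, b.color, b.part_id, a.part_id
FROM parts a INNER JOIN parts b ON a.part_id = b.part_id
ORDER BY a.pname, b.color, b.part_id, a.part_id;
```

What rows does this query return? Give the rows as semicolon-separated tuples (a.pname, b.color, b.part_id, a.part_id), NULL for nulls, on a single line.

INNER JOIN keeps only pairs where the ON condition holds.
Matching on a.part_id = b.part_id. A NULL in a compared column never satisfies the condition.
Matched pairs: 8.

(Bolt, black, 2, 2); (Bolt, gray, 2, 2); (Gear, black, 6, 6); (Gear, gray, 6, 6); (Gizmo, black, 2, 2); (Gizmo, gray, 2, 2); (Motor, black, 6, 6); (Motor, gray, 6, 6)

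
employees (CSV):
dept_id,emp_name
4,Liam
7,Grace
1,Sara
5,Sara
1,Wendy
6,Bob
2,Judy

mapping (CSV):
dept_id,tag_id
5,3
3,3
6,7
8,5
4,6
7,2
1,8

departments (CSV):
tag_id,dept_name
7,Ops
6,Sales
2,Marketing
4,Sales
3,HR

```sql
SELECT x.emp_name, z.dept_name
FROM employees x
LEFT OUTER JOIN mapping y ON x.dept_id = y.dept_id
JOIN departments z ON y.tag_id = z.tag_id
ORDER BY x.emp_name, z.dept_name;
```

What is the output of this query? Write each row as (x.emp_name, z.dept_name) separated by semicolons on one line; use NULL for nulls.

(Bob, Ops); (Grace, Marketing); (Liam, Sales); (Sara, HR)

Joins associate left-to-right: employees LEFT JOIN mapping on dept_id gives 7 intermediate row(s).
Then INNER JOIN `departments z` on tag_id: keep only rows whose y.tag_id appears in z.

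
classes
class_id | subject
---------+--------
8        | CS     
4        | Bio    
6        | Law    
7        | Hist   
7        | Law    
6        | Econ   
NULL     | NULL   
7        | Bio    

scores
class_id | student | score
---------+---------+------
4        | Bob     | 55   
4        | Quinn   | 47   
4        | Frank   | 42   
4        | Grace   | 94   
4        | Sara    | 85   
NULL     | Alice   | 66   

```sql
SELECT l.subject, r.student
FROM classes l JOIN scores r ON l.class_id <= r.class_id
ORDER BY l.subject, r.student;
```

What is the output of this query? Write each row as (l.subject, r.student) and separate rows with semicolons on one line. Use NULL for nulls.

INNER JOIN keeps only pairs where the ON condition holds.
Matching on l.class_id <= r.class_id. A NULL in a compared column never satisfies the condition.
- l[0] class_id=8 → no match; dropped.
- l[1] class_id=4 → 5 match(es) in r → 5 row(s).
- l[2] class_id=6 → no match; dropped.
- l[3] class_id=7 → no match; dropped.
- l[4] class_id=7 → no match; dropped.
- l[5] class_id=6 → no match; dropped.
- l[6] class_id=NULL → no match; dropped.
- l[7] class_id=7 → no match; dropped.
After projecting and ordering:
l.subject | r.student
Bio | Bob
Bio | Frank
Bio | Grace
Bio | Quinn
Bio | Sara

(Bio, Bob); (Bio, Frank); (Bio, Grace); (Bio, Quinn); (Bio, Sara)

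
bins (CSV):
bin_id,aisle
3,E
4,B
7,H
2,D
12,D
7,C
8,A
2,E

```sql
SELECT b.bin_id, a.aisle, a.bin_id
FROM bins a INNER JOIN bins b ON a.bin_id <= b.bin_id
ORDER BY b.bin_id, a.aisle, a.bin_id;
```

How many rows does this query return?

38

INNER JOIN keeps only pairs where the ON condition holds.
Matching on a.bin_id <= b.bin_id.
Matched pairs: 38.
Total: 38 rows.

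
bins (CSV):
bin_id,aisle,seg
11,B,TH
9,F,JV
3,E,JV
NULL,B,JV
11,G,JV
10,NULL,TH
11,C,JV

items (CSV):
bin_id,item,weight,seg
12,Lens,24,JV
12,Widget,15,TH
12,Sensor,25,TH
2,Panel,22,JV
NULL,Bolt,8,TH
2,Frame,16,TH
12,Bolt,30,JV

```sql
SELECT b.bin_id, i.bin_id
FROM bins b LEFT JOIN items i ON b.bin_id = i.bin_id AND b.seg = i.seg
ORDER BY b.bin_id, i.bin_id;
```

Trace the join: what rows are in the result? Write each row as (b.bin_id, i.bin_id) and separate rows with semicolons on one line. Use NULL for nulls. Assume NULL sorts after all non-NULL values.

(3, NULL); (9, NULL); (10, NULL); (11, NULL); (11, NULL); (11, NULL); (NULL, NULL)

LEFT JOIN keeps every row from `bins`; unmatched rows get NULL for `items`'s columns.
Matching on b.bin_id = i.bin_id AND b.seg = i.seg. A NULL in a compared column never satisfies the condition.
Matched pairs: 0; unmatched b rows kept: 7.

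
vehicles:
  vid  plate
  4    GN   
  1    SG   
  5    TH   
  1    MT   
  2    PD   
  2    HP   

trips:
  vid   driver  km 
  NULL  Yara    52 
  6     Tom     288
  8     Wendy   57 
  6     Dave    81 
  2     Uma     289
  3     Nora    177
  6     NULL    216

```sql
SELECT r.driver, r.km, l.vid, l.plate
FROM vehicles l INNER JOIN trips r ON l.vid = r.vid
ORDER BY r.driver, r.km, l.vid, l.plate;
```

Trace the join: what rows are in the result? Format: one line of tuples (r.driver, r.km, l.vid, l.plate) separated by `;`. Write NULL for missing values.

(Uma, 289, 2, HP); (Uma, 289, 2, PD)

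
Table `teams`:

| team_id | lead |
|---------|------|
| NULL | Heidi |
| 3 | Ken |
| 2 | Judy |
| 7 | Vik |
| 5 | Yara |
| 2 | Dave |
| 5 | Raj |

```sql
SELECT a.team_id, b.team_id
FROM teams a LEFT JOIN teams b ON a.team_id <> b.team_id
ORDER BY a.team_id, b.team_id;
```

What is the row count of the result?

27

LEFT JOIN keeps every row from `teams a`; unmatched rows get NULL for `teams b`'s columns.
Matching on a.team_id <> b.team_id. A NULL in a compared column never satisfies the condition.
- team_id=NULL: no b row matches, row kept with b columns NULL.
- team_id=3: 5 matching b row(s), so 5 row(s) emitted.
- team_id=2: 4 matching b row(s), so 4 row(s) emitted.
- team_id=7: 5 matching b row(s), so 5 row(s) emitted.
- team_id=5: 4 matching b row(s), so 4 row(s) emitted.
- team_id=2: 4 matching b row(s), so 4 row(s) emitted.
- team_id=5: 4 matching b row(s), so 4 row(s) emitted.
Total: 26 matched + 1 padded = 27 rows.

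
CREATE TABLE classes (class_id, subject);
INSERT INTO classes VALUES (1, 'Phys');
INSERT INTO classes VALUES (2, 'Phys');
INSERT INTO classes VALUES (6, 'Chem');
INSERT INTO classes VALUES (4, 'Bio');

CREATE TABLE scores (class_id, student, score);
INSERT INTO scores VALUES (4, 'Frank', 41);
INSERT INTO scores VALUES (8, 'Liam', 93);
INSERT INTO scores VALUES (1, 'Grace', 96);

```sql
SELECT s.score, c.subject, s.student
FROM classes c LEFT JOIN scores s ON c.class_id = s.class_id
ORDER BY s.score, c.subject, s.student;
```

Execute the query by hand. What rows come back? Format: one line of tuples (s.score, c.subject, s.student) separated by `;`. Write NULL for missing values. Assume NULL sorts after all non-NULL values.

(41, Bio, Frank); (96, Phys, Grace); (NULL, Chem, NULL); (NULL, Phys, NULL)

LEFT JOIN keeps every row from `classes`; unmatched rows get NULL for `scores`'s columns.
Matching on c.class_id = s.class_id.
- c[0] class_id=1 → 1 match(es) in s → 1 row(s).
- c[1] class_id=2 → no match; kept with NULLs on the s side.
- c[2] class_id=6 → no match; kept with NULLs on the s side.
- c[3] class_id=4 → 1 match(es) in s → 1 row(s).
After projecting and ordering:
s.score | c.subject | s.student
41 | Bio | Frank
96 | Phys | Grace
NULL | Chem | NULL
NULL | Phys | NULL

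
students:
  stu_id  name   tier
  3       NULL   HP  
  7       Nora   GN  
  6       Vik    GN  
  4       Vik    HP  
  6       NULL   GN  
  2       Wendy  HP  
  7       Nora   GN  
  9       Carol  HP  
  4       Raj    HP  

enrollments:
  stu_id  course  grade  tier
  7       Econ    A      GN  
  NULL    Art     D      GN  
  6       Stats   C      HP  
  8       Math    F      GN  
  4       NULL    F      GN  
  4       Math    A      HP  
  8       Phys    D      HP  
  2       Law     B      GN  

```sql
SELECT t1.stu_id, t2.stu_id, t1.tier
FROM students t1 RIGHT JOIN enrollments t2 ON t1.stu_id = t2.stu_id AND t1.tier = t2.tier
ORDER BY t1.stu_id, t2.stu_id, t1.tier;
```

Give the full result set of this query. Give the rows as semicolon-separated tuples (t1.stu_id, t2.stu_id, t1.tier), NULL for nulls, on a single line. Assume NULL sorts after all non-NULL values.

(4, 4, HP); (4, 4, HP); (7, 7, GN); (7, 7, GN); (NULL, 2, NULL); (NULL, 4, NULL); (NULL, 6, NULL); (NULL, 8, NULL); (NULL, 8, NULL); (NULL, NULL, NULL)

RIGHT JOIN keeps every row from `enrollments`; unmatched rows get NULL for `students`'s columns.
Matching on t1.stu_id = t2.stu_id AND t1.tier = t2.tier. A NULL in a compared column never satisfies the condition.
- t1[0] stu_id=3, tier=HP → no match.
- t1[1] stu_id=7, tier=GN → 1 match(es) in t2 → 1 row(s).
- t1[2] stu_id=6, tier=GN → no match.
- t1[3] stu_id=4, tier=HP → 1 match(es) in t2 → 1 row(s).
- t1[4] stu_id=6, tier=GN → no match.
- t1[5] stu_id=2, tier=HP → no match.
- t1[6] stu_id=7, tier=GN → 1 match(es) in t2 → 1 row(s).
- t1[7] stu_id=9, tier=HP → no match.
- t1[8] stu_id=4, tier=HP → 1 match(es) in t2 → 1 row(s).
- 6 row(s) from t2 found no t1 partner → padded with NULL.
After projecting and ordering:
t1.stu_id | t2.stu_id | t1.tier
4 | 4 | HP
4 | 4 | HP
7 | 7 | GN
7 | 7 | GN
NULL | 2 | NULL
NULL | 4 | NULL
NULL | 6 | NULL
NULL | 8 | NULL
NULL | 8 | NULL
NULL | NULL | NULL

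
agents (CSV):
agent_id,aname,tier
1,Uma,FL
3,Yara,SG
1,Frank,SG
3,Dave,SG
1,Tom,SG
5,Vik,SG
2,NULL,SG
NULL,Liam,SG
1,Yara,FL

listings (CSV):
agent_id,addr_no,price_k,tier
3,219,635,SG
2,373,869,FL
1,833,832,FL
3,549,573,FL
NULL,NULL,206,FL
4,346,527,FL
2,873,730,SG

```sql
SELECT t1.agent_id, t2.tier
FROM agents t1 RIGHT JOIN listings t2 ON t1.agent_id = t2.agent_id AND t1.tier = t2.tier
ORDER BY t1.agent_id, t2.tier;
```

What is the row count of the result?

9

RIGHT JOIN keeps every row from `listings`; unmatched rows get NULL for `agents`'s columns.
Matching on t1.agent_id = t2.agent_id AND t1.tier = t2.tier. A NULL in a compared column never satisfies the condition.
- t1 row (agent_id=1, tier=FL): matches 1 t2 row(s) → 1 output row(s).
- t1 row (agent_id=3, tier=SG): matches 1 t2 row(s) → 1 output row(s).
- t1 row (agent_id=1, tier=SG): no match.
- t1 row (agent_id=3, tier=SG): matches 1 t2 row(s) → 1 output row(s).
- t1 row (agent_id=1, tier=SG): no match.
- t1 row (agent_id=5, tier=SG): no match.
- t1 row (agent_id=2, tier=SG): matches 1 t2 row(s) → 1 output row(s).
- t1 row (agent_id=NULL, tier=SG): no match.
- t1 row (agent_id=1, tier=FL): matches 1 t2 row(s) → 1 output row(s).
- plus 4 unmatched t2 row(s), each kept with NULL t1 columns.
Total: 5 matched + 4 padded = 9 rows.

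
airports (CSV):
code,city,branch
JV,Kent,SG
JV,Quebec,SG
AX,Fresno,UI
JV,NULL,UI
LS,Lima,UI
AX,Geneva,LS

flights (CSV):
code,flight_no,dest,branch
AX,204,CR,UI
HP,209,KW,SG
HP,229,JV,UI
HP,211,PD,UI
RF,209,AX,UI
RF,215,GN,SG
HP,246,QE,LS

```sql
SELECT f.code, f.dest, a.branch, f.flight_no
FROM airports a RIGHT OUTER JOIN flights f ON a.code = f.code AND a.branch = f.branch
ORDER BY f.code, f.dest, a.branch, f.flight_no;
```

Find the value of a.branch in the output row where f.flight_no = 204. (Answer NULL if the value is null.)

UI

RIGHT JOIN keeps every row from `flights`; unmatched rows get NULL for `airports`'s columns.
Matching on a.code = f.code AND a.branch = f.branch.
Matched pairs: 1; unmatched f rows kept: 6.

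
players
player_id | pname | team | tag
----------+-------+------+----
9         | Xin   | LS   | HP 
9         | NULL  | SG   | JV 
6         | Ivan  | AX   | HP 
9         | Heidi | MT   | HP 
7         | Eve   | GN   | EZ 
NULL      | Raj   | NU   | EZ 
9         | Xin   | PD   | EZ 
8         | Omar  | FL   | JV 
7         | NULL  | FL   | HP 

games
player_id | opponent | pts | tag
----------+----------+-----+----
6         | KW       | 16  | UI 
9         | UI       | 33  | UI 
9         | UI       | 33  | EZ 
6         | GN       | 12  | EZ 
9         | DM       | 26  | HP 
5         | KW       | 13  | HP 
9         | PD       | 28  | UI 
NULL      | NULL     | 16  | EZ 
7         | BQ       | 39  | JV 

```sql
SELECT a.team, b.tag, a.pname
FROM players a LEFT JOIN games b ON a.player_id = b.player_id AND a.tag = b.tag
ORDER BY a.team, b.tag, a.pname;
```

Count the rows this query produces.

9

LEFT JOIN keeps every row from `players`; unmatched rows get NULL for `games`'s columns.
Matching on a.player_id = b.player_id AND a.tag = b.tag. A NULL in a compared column never satisfies the condition.
- a (player_id=9, tag=HP) pairs with 1 row(s) of b.
- a (player_id=9, tag=JV) has no partner → padded with NULL.
- a (player_id=6, tag=HP) has no partner → padded with NULL.
- a (player_id=9, tag=HP) pairs with 1 row(s) of b.
- a (player_id=7, tag=EZ) has no partner → padded with NULL.
- a (player_id=NULL, tag=EZ) has no partner → padded with NULL.
- a (player_id=9, tag=EZ) pairs with 1 row(s) of b.
- a (player_id=8, tag=JV) has no partner → padded with NULL.
- a (player_id=7, tag=HP) has no partner → padded with NULL.
Total: 3 matched + 6 padded = 9 rows.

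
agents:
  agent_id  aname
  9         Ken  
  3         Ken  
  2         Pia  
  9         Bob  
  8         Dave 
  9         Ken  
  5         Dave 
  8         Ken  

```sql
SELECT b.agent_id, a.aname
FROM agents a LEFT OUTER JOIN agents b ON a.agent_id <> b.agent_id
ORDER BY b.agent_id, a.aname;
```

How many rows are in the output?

LEFT JOIN keeps every row from `agents a`; unmatched rows get NULL for `agents b`'s columns.
Matching on a.agent_id <> b.agent_id.
- a (agent_id=9) pairs with 5 row(s) of b.
- a (agent_id=3) pairs with 7 row(s) of b.
- a (agent_id=2) pairs with 7 row(s) of b.
- a (agent_id=9) pairs with 5 row(s) of b.
- a (agent_id=8) pairs with 6 row(s) of b.
- a (agent_id=9) pairs with 5 row(s) of b.
- a (agent_id=5) pairs with 7 row(s) of b.
- a (agent_id=8) pairs with 6 row(s) of b.
Total: 48 rows.

48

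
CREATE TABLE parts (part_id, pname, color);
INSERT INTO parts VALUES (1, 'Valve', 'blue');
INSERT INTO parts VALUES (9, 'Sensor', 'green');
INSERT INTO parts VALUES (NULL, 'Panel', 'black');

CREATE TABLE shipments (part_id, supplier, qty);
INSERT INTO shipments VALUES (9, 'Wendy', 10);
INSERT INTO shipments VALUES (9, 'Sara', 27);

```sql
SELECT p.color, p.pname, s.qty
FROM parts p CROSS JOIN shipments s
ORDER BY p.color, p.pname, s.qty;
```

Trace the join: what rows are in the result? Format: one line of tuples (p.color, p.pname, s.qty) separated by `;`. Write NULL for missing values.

CROSS JOIN pairs every row of `parts` with every row of `shipments`: 3 × 2 = 6 rows.
After projecting and ordering:
p.color | p.pname | s.qty
black | Panel | 10
black | Panel | 27
blue | Valve | 10
blue | Valve | 27
green | Sensor | 10
green | Sensor | 27

(black, Panel, 10); (black, Panel, 27); (blue, Valve, 10); (blue, Valve, 27); (green, Sensor, 10); (green, Sensor, 27)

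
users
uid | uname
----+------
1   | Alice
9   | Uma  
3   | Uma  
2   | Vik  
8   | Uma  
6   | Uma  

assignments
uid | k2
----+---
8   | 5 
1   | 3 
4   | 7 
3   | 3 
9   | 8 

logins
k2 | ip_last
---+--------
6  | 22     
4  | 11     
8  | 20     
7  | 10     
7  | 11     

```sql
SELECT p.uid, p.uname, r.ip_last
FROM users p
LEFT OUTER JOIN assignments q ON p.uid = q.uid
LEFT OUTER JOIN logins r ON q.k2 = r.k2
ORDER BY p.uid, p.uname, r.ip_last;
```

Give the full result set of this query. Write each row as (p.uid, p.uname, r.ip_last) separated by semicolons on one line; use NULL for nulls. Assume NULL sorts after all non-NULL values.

(1, Alice, NULL); (2, Vik, NULL); (3, Uma, NULL); (6, Uma, NULL); (8, Uma, NULL); (9, Uma, 20)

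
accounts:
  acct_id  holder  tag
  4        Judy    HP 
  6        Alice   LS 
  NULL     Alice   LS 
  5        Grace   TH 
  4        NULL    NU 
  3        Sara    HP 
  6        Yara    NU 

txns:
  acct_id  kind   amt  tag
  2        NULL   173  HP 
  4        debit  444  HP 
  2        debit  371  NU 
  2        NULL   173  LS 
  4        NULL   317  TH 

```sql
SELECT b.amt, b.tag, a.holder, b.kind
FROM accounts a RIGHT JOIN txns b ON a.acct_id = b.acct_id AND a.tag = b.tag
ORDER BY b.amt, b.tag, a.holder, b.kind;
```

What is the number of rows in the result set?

5

RIGHT JOIN keeps every row from `txns`; unmatched rows get NULL for `accounts`'s columns.
Matching on a.acct_id = b.acct_id AND a.tag = b.tag. A NULL in a compared column never satisfies the condition.
Matched pairs: 1; unmatched b rows kept: 4.
Total: 1 matched + 4 padded = 5 rows.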